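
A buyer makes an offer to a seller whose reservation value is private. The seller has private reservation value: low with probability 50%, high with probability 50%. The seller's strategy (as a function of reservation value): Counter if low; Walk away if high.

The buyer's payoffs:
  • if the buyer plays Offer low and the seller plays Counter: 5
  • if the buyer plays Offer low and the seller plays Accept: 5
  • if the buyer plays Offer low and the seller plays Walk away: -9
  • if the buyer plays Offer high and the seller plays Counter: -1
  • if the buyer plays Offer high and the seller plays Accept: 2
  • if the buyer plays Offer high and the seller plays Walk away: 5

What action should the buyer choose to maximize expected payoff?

Offer high

E[Offer low] = 0.5·(5) + 0.5·(-9) = -2
E[Offer high] = 0.5·(-1) + 0.5·(5) = 2
Best response: Offer high (2 is the largest).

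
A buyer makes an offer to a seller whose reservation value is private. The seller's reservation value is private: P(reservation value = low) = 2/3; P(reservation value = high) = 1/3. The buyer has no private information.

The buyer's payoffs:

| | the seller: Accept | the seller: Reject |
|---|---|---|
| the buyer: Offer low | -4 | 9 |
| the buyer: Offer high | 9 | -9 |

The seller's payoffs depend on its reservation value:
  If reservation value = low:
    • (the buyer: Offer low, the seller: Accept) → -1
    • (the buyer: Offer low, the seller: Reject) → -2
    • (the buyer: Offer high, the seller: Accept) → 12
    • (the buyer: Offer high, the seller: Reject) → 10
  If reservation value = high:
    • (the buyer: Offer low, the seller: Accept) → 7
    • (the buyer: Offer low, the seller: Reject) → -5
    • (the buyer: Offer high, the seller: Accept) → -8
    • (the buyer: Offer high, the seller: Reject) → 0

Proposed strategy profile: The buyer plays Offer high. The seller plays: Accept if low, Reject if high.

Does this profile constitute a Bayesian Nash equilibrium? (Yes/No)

The buyer plays Offer high: E[Offer high] = 2/3·(9) + 1/3·(-9) = 3; E[Offer low] = 1/3. Best-responding. ✓
The seller (reservation value low), facing Offer high: Accept gives 12, Reject gives 10. Proposed Accept is best. ✓
The seller (reservation value high), facing Offer high: Accept gives -8, Reject gives 0. Proposed Reject is best. ✓

Yes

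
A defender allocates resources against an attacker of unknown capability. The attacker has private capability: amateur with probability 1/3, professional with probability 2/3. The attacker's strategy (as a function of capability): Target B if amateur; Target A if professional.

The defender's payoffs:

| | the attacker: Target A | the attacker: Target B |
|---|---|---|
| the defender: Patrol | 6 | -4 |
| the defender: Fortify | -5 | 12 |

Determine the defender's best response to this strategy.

E[Patrol] = 1/3·(-4) + 2/3·(6) = 8/3
E[Fortify] = 1/3·(12) + 2/3·(-5) = 2/3
Best response: Patrol (8/3 is the largest).

Patrol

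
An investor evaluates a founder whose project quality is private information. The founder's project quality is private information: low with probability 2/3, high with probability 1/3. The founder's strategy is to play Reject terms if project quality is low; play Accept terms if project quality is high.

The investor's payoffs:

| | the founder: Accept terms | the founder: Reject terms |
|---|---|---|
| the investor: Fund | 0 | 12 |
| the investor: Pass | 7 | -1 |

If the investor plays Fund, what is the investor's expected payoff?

E[Fund] = 2/3·12 + 1/3·0 = 8 + 0 = 8

8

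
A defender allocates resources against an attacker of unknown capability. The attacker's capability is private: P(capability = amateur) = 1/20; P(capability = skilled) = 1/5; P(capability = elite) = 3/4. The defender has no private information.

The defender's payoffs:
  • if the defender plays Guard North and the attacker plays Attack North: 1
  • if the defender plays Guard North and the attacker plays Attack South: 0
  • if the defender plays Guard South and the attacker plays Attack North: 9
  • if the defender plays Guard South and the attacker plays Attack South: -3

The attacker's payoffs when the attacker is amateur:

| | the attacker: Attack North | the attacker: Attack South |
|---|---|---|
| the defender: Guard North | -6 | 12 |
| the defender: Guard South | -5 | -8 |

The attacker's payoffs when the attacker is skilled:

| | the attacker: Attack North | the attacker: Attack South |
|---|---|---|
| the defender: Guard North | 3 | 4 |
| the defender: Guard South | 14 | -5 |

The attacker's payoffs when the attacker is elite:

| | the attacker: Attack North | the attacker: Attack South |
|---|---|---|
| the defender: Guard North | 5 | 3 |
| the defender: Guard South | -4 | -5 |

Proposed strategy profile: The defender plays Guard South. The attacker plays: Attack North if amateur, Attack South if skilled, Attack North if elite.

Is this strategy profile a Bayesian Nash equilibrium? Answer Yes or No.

No

The defender plays Guard South: E[Guard South] = 1/20·(9) + 1/5·(-3) + 3/4·(9) = 33/5; E[Guard North] = 4/5. Best-responding. ✓
The attacker (capability amateur), facing Guard South: Attack North gives -5, Attack South gives -8. Proposed Attack North is best. ✓
The attacker (capability skilled), facing Guard South: Attack North gives 14, Attack South gives -5. Proposed Attack South is not best — profitable deviation exists. ✗
The attacker (capability elite), facing Guard South: Attack North gives -4, Attack South gives -5. Proposed Attack North is best. ✓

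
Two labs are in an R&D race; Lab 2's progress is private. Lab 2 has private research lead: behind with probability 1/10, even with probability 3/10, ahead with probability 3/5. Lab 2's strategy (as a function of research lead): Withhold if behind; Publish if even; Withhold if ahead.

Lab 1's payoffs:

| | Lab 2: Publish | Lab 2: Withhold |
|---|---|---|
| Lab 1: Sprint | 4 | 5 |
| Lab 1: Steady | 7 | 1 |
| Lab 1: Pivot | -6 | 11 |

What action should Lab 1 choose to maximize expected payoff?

Pivot

Compute Lab 1's expected payoff for each action, taking the expectation over Lab 2's type.
E[Sprint] = 1/10·(5) + 3/10·(4) + 3/5·(5) = 47/10
E[Steady] = 1/10·(1) + 3/10·(7) + 3/5·(1) = 14/5
E[Pivot] = 1/10·(11) + 3/10·(-6) + 3/5·(11) = 59/10
Best response: Pivot (59/10 is the largest).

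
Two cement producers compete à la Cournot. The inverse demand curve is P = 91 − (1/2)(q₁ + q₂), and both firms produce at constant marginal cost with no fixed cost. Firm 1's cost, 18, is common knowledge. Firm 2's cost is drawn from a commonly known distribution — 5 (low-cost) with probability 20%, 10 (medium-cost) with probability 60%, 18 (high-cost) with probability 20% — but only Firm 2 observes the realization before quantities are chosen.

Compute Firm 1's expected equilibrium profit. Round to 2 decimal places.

Type-c best response for Firm 2: q₂(c) = (91 − c) − q₁/2.
Firm 1 maximizes expected profit; its first-order condition is 91 − q₁ − (1/2)E[q₂] − 18 = 0.
Substituting E[q₂] and solving: E[c₂] = 10.6, so q₁ = (91 − 2·18 + 10.6)/(3/2) = 43.7333.
E[P] = 91 − (1/2)·(q₁ + E[q₂]) = 39.8667; Firm 1's expected profit = (E[P] − 18)·q₁ = (39.8667 − 18)·43.7333 = 956.302.

956.30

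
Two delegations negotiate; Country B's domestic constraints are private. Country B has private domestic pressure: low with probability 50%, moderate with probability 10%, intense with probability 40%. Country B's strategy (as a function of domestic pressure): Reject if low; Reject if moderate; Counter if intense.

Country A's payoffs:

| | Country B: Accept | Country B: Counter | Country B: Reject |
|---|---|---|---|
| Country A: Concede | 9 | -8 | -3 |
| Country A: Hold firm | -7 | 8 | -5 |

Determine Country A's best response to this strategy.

Hold firm

E[Concede] = 0.5·(-3) + 0.1·(-3) + 0.4·(-8) = -5
E[Hold firm] = 0.5·(-5) + 0.1·(-5) + 0.4·(8) = 0.2
Best response: Hold firm (0.2 is the largest).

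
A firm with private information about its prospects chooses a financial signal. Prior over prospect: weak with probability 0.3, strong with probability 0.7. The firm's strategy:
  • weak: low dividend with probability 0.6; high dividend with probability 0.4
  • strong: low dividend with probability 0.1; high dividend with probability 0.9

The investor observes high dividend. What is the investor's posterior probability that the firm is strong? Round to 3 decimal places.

P(high dividend) = 0.3·0.4 + 0.7·0.9 = 0.75
P(strong | high dividend) = (0.7·0.9) / 0.75 = 0.63 / 0.75 = 0.84

0.840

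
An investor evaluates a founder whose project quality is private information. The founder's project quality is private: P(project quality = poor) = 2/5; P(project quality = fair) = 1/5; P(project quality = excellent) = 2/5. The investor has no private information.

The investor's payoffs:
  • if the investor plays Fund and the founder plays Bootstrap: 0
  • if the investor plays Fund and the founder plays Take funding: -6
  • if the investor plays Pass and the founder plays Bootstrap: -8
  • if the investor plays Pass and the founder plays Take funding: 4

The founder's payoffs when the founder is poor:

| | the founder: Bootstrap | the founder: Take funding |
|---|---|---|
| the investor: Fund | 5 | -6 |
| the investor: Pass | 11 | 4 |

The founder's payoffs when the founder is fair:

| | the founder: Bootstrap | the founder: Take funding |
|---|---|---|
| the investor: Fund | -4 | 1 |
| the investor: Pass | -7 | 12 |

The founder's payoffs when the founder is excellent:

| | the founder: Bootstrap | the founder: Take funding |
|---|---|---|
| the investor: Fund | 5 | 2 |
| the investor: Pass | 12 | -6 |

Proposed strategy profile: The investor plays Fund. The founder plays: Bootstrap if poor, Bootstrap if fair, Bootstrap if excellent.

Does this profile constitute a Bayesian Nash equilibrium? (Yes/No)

No

The investor plays Fund: E[Fund] = 2/5·(0) + 1/5·(0) + 2/5·(0) = 0; E[Pass] = -8. Best-responding. ✓
The founder (project quality poor), facing Fund: Bootstrap gives 5, Take funding gives -6. Proposed Bootstrap is best. ✓
The founder (project quality fair), facing Fund: Bootstrap gives -4, Take funding gives 1. Proposed Bootstrap is not best — profitable deviation exists. ✗
The founder (project quality excellent), facing Fund: Bootstrap gives 5, Take funding gives 2. Proposed Bootstrap is best. ✓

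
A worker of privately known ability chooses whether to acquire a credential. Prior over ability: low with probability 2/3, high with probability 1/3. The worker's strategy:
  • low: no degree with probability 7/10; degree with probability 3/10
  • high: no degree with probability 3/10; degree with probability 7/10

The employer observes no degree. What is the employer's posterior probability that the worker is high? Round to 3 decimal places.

0.176

P(no degree) = (2/3)·(7/10) + (1/3)·(3/10) = 17/30
P(high | no degree) = ((1/3)·(3/10)) / (17/30) = (1/10) / (17/30) = 3/17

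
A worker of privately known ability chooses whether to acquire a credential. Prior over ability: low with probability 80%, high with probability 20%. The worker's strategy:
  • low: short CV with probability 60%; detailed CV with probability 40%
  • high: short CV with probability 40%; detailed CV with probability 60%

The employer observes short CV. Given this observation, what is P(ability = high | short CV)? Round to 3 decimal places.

P(short CV) = 0.8·0.6 + 0.2·0.4 = 0.56
P(high | short CV) = (0.2·0.4) / 0.56 = 0.08 / 0.56 = 0.142857

0.143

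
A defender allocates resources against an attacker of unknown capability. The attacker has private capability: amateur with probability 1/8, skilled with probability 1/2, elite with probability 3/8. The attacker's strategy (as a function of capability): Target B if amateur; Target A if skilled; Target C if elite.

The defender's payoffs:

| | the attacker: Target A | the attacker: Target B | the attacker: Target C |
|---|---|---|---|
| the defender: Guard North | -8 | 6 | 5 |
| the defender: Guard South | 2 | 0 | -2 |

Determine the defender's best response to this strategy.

Guard South

Compute the defender's expected payoff for each action, taking the expectation over the attacker's type.
E[Guard North] = 1/8·(6) + 1/2·(-8) + 3/8·(5) = -11/8
E[Guard South] = 1/8·(0) + 1/2·(2) + 3/8·(-2) = 1/4
Best response: Guard South (1/4 is the largest).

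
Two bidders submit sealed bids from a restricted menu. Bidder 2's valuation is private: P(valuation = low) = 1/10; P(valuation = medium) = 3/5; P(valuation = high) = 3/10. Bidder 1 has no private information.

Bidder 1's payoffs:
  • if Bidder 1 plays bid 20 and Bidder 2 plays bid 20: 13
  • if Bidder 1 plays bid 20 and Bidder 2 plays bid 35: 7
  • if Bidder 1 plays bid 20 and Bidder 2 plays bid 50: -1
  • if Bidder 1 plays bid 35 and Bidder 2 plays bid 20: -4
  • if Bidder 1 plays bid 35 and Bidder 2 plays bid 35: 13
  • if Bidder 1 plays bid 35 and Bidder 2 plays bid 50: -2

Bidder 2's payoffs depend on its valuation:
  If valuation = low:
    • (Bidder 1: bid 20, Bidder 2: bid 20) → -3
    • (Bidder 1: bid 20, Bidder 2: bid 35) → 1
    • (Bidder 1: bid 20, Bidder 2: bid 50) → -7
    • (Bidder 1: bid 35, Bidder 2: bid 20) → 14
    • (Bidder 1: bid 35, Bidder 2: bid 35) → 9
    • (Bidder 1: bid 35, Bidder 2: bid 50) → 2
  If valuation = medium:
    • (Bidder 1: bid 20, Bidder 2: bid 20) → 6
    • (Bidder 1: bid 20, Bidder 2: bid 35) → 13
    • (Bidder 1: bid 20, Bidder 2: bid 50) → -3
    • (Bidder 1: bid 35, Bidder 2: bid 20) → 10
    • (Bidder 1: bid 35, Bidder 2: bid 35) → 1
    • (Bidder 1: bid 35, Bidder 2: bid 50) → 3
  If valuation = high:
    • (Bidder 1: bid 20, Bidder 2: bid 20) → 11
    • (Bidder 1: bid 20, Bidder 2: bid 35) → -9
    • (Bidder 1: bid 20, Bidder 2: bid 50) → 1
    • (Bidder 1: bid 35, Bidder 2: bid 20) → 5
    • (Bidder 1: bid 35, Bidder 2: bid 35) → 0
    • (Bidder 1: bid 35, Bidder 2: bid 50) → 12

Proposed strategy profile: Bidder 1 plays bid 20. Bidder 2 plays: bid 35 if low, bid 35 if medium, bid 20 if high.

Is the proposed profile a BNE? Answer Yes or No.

A profile is a BNE iff every type of every player is best-responding given beliefs about the other side.
Bidder 1 plays bid 20: E[bid 20] = 1/10·(7) + 3/5·(7) + 3/10·(13) = 44/5; E[bid 35] = 79/10. Best-responding. ✓
Bidder 2 (valuation low), facing bid 20: bid 20 gives -3, bid 35 gives 1, bid 50 gives -7. Proposed bid 35 is best. ✓
Bidder 2 (valuation medium), facing bid 20: bid 20 gives 6, bid 35 gives 13, bid 50 gives -3. Proposed bid 35 is best. ✓
Bidder 2 (valuation high), facing bid 20: bid 20 gives 11, bid 35 gives -9, bid 50 gives 1. Proposed bid 20 is best. ✓

Yes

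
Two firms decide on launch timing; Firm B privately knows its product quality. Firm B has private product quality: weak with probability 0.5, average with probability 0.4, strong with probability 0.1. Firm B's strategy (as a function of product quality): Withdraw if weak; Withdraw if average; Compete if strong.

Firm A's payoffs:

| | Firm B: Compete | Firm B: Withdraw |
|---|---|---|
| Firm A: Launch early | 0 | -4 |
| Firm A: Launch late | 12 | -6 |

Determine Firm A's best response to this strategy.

Launch early

E[Launch early] = 0.5·(-4) + 0.4·(-4) + 0.1·(0) = -3.6
E[Launch late] = 0.5·(-6) + 0.4·(-6) + 0.1·(12) = -4.2
Best response: Launch early (-3.6 is the largest).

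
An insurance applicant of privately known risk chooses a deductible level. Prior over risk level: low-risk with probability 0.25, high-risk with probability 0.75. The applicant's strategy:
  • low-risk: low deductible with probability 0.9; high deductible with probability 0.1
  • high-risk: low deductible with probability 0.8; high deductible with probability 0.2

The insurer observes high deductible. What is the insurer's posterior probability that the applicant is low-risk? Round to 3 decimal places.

Apply Bayes' rule using the sender's strategy as the likelihood.
P(high deductible) = 0.25·0.1 + 0.75·0.2 = 0.175
P(low-risk | high deductible) = (0.25·0.1) / 0.175 = 0.025 / 0.175 = 0.142857

0.143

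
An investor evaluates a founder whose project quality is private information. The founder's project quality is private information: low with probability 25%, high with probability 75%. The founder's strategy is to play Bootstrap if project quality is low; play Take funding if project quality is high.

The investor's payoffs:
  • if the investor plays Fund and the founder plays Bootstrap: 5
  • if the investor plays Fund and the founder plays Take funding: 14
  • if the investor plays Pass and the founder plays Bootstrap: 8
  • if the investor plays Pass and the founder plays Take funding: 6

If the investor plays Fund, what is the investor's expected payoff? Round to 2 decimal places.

11.75

E[Fund] = 0.25·5 + 0.75·14 = 1.25 + 10.5 = 11.75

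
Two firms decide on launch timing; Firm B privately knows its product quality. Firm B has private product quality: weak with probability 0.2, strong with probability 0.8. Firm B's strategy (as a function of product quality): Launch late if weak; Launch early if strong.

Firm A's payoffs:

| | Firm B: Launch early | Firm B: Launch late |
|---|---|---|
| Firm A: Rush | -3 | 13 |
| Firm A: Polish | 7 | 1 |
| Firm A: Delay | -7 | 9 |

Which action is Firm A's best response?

Polish

E[Rush] = 0.2·(13) + 0.8·(-3) = 0.2
E[Polish] = 0.2·(1) + 0.8·(7) = 5.8
E[Delay] = 0.2·(9) + 0.8·(-7) = -3.8
Best response: Polish (5.8 is the largest).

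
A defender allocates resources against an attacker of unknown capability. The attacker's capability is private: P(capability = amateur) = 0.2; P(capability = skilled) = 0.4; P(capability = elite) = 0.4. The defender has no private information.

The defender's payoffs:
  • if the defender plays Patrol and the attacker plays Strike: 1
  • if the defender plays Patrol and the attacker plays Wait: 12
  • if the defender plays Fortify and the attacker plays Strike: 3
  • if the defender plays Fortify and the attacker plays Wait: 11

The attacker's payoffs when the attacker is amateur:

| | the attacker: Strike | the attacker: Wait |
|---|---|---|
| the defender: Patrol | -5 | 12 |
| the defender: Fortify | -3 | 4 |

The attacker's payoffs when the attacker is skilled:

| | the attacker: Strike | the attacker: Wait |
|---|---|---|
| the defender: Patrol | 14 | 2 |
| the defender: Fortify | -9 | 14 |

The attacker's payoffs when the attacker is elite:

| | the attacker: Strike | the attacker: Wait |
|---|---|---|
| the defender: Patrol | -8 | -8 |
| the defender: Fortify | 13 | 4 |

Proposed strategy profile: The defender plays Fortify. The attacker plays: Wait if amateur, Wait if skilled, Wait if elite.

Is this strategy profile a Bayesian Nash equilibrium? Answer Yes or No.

No

A profile is a BNE iff every type of every player is best-responding given beliefs about the other side.
The defender plays Fortify: E[Fortify] = 0.2·(11) + 0.4·(11) + 0.4·(11) = 11; E[Patrol] = 12. Not best-responding. ✗
The attacker (capability amateur), facing Fortify: Strike gives -3, Wait gives 4. Proposed Wait is best. ✓
The attacker (capability skilled), facing Fortify: Strike gives -9, Wait gives 14. Proposed Wait is best. ✓
The attacker (capability elite), facing Fortify: Strike gives 13, Wait gives 4. Proposed Wait is not best — profitable deviation exists. ✗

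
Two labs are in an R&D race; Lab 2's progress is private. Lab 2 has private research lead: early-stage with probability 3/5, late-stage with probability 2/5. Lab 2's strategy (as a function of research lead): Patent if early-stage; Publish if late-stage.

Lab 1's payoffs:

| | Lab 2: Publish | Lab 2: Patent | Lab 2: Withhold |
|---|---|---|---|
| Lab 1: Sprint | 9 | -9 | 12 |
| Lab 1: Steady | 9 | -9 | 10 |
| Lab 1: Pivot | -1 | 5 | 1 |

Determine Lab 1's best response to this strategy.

Pivot

E[Sprint] = 3/5·(-9) + 2/5·(9) = -9/5
E[Steady] = 3/5·(-9) + 2/5·(9) = -9/5
E[Pivot] = 3/5·(5) + 2/5·(-1) = 13/5
Best response: Pivot (13/5 is the largest).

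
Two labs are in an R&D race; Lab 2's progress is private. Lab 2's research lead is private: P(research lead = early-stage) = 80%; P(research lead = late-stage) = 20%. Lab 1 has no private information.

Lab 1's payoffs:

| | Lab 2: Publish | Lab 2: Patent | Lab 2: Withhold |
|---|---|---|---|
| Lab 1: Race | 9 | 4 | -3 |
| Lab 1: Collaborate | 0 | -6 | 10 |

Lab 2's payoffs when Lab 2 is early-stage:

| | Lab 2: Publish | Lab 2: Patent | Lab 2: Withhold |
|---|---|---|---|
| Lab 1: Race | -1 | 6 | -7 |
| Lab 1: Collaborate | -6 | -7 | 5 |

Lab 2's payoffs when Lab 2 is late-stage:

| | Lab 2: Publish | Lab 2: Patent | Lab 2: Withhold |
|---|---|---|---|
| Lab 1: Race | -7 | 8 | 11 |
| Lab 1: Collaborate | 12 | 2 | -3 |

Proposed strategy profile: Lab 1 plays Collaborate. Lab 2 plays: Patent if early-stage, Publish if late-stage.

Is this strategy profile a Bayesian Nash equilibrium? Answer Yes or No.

Lab 1 plays Collaborate: E[Collaborate] = 0.8·(-6) + 0.2·(0) = -4.8; E[Race] = 5. Not best-responding. ✗
Lab 2 (research lead early-stage), facing Collaborate: Publish gives -6, Patent gives -7, Withhold gives 5. Proposed Patent is not best — profitable deviation exists. ✗
Lab 2 (research lead late-stage), facing Collaborate: Publish gives 12, Patent gives 2, Withhold gives -3. Proposed Publish is best. ✓

No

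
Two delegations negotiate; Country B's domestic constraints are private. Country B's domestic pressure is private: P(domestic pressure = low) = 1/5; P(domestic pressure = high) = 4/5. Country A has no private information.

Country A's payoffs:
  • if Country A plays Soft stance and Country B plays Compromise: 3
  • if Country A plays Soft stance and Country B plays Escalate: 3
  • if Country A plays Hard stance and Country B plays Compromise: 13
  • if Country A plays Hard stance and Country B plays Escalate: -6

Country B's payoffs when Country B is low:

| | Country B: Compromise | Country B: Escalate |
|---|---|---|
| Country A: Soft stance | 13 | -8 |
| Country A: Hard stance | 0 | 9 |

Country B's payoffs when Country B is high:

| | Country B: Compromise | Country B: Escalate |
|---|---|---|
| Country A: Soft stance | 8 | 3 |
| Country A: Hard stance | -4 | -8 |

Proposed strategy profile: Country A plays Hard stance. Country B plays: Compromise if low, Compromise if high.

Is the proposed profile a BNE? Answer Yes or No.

A profile is a BNE iff every type of every player is best-responding given beliefs about the other side.
Country A plays Hard stance: E[Hard stance] = 1/5·(13) + 4/5·(13) = 13; E[Soft stance] = 3. Best-responding. ✓
Country B (domestic pressure low), facing Hard stance: Compromise gives 0, Escalate gives 9. Proposed Compromise is not best — profitable deviation exists. ✗
Country B (domestic pressure high), facing Hard stance: Compromise gives -4, Escalate gives -8. Proposed Compromise is best. ✓

No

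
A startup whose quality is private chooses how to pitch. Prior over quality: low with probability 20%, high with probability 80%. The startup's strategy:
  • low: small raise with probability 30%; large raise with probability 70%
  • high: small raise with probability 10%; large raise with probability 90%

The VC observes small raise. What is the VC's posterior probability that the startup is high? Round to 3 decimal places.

P(small raise) = 0.2·0.3 + 0.8·0.1 = 0.14
P(high | small raise) = (0.8·0.1) / 0.14 = 0.08 / 0.14 = 0.571429

0.571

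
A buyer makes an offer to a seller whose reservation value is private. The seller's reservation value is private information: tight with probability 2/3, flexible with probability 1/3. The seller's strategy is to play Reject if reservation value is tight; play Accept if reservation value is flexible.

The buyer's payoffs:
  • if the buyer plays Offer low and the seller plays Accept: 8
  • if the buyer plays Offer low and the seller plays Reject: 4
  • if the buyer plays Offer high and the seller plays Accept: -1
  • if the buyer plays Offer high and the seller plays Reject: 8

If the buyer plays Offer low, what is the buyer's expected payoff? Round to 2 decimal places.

E[Offer low] = 2/3·4 + 1/3·8 = 8/3 + 8/3 = 16/3

5.33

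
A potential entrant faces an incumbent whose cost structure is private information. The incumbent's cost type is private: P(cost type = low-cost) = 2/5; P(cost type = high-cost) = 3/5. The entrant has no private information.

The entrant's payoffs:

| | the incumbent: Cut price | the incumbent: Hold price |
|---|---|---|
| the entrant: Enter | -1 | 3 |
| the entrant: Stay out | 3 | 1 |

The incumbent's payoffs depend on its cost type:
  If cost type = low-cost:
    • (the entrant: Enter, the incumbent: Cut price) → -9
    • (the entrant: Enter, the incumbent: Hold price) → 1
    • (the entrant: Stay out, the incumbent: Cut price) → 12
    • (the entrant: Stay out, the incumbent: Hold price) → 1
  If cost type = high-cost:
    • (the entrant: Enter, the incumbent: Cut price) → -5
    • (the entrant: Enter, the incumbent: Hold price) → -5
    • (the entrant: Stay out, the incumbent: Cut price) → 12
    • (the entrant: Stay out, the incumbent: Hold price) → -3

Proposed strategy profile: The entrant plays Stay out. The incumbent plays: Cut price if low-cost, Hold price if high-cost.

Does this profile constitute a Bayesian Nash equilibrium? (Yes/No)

No

A profile is a BNE iff every type of every player is best-responding given beliefs about the other side.
The entrant plays Stay out: E[Stay out] = 2/5·(3) + 3/5·(1) = 9/5; E[Enter] = 7/5. Best-responding. ✓
The incumbent (cost type low-cost), facing Stay out: Cut price gives 12, Hold price gives 1. Proposed Cut price is best. ✓
The incumbent (cost type high-cost), facing Stay out: Cut price gives 12, Hold price gives -3. Proposed Hold price is not best — profitable deviation exists. ✗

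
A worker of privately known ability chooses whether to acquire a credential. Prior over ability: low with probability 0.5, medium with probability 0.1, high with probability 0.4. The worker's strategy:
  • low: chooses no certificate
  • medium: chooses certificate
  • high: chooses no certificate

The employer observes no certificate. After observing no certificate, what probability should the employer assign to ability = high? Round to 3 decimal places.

0.444

P(no certificate) = 0.5·1 + 0.1·0 + 0.4·1 = 0.9
P(high | no certificate) = (0.4·1) / 0.9 = 0.4 / 0.9 = 0.444444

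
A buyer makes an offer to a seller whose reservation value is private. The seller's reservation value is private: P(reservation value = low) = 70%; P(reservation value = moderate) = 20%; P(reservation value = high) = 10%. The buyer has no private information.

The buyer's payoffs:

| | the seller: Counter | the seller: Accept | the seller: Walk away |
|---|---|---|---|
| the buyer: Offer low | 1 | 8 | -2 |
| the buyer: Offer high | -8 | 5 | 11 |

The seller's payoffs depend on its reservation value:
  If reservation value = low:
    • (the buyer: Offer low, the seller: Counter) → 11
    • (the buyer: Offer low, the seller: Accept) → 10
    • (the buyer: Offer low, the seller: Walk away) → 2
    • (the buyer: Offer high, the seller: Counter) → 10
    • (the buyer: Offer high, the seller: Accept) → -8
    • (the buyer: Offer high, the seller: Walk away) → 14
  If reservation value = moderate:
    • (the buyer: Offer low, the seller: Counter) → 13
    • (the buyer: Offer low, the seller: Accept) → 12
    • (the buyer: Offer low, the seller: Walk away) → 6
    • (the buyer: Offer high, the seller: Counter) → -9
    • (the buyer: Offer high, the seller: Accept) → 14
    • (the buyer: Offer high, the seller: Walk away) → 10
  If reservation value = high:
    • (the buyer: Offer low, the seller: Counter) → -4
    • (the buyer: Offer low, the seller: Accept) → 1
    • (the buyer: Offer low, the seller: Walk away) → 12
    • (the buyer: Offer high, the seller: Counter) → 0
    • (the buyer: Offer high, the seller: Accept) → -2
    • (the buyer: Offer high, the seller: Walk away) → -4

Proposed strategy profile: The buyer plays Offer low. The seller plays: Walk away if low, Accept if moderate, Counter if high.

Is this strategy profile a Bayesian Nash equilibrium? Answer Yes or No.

No

The buyer plays Offer low: E[Offer low] = 0.7·(-2) + 0.2·(8) + 0.1·(1) = 0.3; E[Offer high] = 7.9. Not best-responding. ✗
The seller (reservation value low), facing Offer low: Counter gives 11, Accept gives 10, Walk away gives 2. Proposed Walk away is not best — profitable deviation exists. ✗
The seller (reservation value moderate), facing Offer low: Counter gives 13, Accept gives 12, Walk away gives 6. Proposed Accept is not best — profitable deviation exists. ✗
The seller (reservation value high), facing Offer low: Counter gives -4, Accept gives 1, Walk away gives 12. Proposed Counter is not best — profitable deviation exists. ✗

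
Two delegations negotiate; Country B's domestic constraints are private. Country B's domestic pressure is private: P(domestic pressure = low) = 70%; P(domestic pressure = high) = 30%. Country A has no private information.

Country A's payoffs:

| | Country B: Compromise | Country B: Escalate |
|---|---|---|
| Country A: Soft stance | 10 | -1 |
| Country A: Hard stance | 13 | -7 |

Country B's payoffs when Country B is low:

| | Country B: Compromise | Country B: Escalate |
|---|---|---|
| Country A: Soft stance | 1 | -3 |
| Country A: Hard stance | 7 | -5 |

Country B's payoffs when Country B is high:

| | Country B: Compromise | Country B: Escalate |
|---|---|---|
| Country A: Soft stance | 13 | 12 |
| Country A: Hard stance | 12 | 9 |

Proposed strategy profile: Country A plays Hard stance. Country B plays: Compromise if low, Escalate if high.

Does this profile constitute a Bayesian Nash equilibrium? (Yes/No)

No

Country A plays Hard stance: E[Hard stance] = 0.7·(13) + 0.3·(-7) = 7; E[Soft stance] = 6.7. Best-responding. ✓
Country B (domestic pressure low), facing Hard stance: Compromise gives 7, Escalate gives -5. Proposed Compromise is best. ✓
Country B (domestic pressure high), facing Hard stance: Compromise gives 12, Escalate gives 9. Proposed Escalate is not best — profitable deviation exists. ✗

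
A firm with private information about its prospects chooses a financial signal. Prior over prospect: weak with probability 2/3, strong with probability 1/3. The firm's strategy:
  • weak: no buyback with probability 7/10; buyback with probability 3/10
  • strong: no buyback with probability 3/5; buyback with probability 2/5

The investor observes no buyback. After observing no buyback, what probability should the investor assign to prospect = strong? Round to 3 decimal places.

0.300

P(no buyback) = (2/3)·(7/10) + (1/3)·(3/5) = 2/3
P(strong | no buyback) = ((1/3)·(3/5)) / (2/3) = (1/5) / (2/3) = 3/10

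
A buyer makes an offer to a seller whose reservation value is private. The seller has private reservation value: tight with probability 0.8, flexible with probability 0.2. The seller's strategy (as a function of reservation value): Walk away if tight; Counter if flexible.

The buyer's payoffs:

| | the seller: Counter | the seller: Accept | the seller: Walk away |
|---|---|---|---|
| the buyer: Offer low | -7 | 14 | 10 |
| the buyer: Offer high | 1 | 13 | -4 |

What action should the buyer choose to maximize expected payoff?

Offer low

Compute the buyer's expected payoff for each action, taking the expectation over the seller's type.
E[Offer low] = 0.8·(10) + 0.2·(-7) = 6.6
E[Offer high] = 0.8·(-4) + 0.2·(1) = -3
Best response: Offer low (6.6 is the largest).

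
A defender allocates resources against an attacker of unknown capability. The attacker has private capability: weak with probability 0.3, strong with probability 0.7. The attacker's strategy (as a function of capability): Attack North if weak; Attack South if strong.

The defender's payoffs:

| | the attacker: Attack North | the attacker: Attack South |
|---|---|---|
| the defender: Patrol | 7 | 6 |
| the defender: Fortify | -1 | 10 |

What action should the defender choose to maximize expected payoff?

Fortify

E[Patrol] = 0.3·(7) + 0.7·(6) = 6.3
E[Fortify] = 0.3·(-1) + 0.7·(10) = 6.7
Best response: Fortify (6.7 is the largest).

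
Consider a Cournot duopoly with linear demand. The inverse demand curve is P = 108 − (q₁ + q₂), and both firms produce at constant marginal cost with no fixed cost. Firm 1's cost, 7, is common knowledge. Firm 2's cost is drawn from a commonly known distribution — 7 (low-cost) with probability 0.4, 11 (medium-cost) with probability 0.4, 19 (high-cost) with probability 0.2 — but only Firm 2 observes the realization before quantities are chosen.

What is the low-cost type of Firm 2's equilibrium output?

33

Type-c best response for Firm 2: q₂(c) = (108 − c)/2 − q₁/2.
Firm 1 maximizes expected profit; its first-order condition is 108 − 2q₁ − E[q₂] − 7 = 0.
Substituting E[q₂] and solving: E[c₂] = 11, so q₁ = (108 − 2·7 + 11)/3 = 35.
q₂(low-cost) = (108 − 7 − 35)/2 = 33.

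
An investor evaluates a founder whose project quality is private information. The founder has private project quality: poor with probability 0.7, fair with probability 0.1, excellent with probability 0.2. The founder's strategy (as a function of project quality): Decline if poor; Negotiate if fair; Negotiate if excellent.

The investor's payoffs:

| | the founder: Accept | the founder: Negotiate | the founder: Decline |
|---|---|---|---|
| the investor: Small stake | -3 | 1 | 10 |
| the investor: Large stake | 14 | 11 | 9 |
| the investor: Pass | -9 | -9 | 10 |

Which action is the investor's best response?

Large stake

E[Small stake] = 0.7·(10) + 0.1·(1) + 0.2·(1) = 7.3
E[Large stake] = 0.7·(9) + 0.1·(11) + 0.2·(11) = 9.6
E[Pass] = 0.7·(10) + 0.1·(-9) + 0.2·(-9) = 4.3
Best response: Large stake (9.6 is the largest).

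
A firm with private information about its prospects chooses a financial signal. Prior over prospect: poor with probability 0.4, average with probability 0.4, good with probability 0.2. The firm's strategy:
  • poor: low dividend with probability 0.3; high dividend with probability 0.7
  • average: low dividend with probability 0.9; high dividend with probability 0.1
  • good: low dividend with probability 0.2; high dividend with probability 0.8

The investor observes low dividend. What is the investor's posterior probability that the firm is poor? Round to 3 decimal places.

0.231

P(low dividend) = 0.4·0.3 + 0.4·0.9 + 0.2·0.2 = 0.52
P(poor | low dividend) = (0.4·0.3) / 0.52 = 0.12 / 0.52 = 0.230769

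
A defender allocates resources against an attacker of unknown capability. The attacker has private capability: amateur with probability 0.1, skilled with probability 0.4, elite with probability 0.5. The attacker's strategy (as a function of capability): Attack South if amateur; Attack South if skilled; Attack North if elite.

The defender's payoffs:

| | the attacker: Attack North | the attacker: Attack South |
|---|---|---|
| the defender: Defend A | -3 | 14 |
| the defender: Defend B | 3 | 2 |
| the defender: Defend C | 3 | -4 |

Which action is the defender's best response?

Compute the defender's expected payoff for each action, taking the expectation over the attacker's type.
E[Defend A] = 0.1·(14) + 0.4·(14) + 0.5·(-3) = 5.5
E[Defend B] = 0.1·(2) + 0.4·(2) + 0.5·(3) = 2.5
E[Defend C] = 0.1·(-4) + 0.4·(-4) + 0.5·(3) = -0.5
Best response: Defend A (5.5 is the largest).

Defend A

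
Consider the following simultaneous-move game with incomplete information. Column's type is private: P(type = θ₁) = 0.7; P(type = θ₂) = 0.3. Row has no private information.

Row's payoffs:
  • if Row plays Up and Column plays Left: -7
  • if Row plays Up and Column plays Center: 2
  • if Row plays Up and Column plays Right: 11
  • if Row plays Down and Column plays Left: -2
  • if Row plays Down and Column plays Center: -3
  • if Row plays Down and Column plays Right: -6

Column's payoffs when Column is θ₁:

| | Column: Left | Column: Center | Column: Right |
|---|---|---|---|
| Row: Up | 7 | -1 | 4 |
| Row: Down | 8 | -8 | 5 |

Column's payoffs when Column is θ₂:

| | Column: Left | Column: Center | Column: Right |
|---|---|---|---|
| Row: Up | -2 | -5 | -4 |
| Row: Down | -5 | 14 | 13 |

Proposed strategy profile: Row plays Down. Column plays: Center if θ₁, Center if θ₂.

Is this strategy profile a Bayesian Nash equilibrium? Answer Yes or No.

No

Row plays Down: E[Down] = 0.7·(-3) + 0.3·(-3) = -3; E[Up] = 2. Not best-responding. ✗
Column (type θ₁), facing Down: Left gives 8, Center gives -8, Right gives 5. Proposed Center is not best — profitable deviation exists. ✗
Column (type θ₂), facing Down: Left gives -5, Center gives 14, Right gives 13. Proposed Center is best. ✓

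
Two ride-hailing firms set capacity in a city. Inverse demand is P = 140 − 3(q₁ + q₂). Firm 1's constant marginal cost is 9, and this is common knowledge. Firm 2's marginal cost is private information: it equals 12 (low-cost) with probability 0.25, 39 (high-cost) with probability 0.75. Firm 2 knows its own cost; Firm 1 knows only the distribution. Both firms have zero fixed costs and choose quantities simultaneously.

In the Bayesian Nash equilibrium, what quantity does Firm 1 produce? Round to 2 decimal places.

17.14

Firm 2 with cost c maximizes (140 − 3(q₁+q₂) − c)·q₂, giving q₂(c) = (140 − c − 3q₁)/6.
E[c₂] = 0.25·12 + 0.75·39 = 32.25
Firm 1's FOC against E[q₂] yields q₁ = (140 − 2·9 + E[c₂])/9 = (140 − 18 + 32.25)/9 = 17.1389.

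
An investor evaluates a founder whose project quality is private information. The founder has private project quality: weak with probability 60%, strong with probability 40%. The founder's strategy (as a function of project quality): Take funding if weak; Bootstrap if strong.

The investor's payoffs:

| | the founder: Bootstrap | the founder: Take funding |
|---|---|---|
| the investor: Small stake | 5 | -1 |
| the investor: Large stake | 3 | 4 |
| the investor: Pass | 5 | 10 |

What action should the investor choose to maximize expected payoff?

Pass

E[Small stake] = 0.6·(-1) + 0.4·(5) = 1.4
E[Large stake] = 0.6·(4) + 0.4·(3) = 3.6
E[Pass] = 0.6·(10) + 0.4·(5) = 8
Best response: Pass (8 is the largest).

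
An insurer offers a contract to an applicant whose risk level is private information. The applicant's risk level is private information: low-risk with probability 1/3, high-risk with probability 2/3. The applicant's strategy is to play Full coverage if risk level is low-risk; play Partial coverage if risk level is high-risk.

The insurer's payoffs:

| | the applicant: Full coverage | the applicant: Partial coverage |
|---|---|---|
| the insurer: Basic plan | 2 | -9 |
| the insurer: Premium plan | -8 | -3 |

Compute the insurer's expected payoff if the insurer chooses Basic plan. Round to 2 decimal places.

Take the expectation over the applicant's risk level, weighting each type's action by its prior probability.
E[Basic plan] = 1/3·2 + 2/3·(-9) = 2/3 + (-6) = -16/3

-5.33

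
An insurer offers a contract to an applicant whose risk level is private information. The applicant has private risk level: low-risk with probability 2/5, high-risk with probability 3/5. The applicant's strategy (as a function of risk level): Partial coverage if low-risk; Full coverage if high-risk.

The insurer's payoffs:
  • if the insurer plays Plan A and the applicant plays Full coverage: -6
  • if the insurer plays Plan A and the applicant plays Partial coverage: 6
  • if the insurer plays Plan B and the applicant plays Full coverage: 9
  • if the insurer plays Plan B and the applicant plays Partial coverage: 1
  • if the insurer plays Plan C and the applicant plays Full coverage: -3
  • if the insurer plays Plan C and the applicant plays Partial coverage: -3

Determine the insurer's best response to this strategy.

Compute the insurer's expected payoff for each action, taking the expectation over the applicant's type.
E[Plan A] = 2/5·(6) + 3/5·(-6) = -6/5
E[Plan B] = 2/5·(1) + 3/5·(9) = 29/5
E[Plan C] = 2/5·(-3) + 3/5·(-3) = -3
Best response: Plan B (29/5 is the largest).

Plan B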